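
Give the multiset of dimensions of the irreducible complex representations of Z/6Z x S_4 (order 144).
Dimensions: 1, 1, 1, 1, 1, 1, 1, 1, 1, 1, 1, 1, 2, 2, 2, 2, 2, 2, 3, 3, 3, 3, 3, 3, 3, 3, 3, 3, 3, 3

Working: There are 30 irreducibles (= number of conjugacy classes). Their dimensions d_i satisfy sum d_i^2 = |G| = 144: 1 + 1 + 1 + 1 + 1 + 1 + 1 + 1 + 1 + 1 + 1 + 1 + 4 + 4 + 4 + 4 + 4 + 4 + 9 + 9 + 9 + 9 + 9 + 9 + 9 + 9 + 9 + 9 + 9 + 9 = 144. (For the product with Z/6Z: each of the 6 1-dim characters of Z/6Z tensors with each irrep of S_4, giving 6 copies of each S_4-dimension.)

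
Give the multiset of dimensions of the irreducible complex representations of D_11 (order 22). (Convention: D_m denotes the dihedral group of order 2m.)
Dimensions: 1, 1, 2, 2, 2, 2, 2

Working: There are 7 irreducibles (= number of conjugacy classes). Their dimensions d_i satisfy sum d_i^2 = |G| = 22: 1 + 1 + 4 + 4 + 4 + 4 + 4 = 22.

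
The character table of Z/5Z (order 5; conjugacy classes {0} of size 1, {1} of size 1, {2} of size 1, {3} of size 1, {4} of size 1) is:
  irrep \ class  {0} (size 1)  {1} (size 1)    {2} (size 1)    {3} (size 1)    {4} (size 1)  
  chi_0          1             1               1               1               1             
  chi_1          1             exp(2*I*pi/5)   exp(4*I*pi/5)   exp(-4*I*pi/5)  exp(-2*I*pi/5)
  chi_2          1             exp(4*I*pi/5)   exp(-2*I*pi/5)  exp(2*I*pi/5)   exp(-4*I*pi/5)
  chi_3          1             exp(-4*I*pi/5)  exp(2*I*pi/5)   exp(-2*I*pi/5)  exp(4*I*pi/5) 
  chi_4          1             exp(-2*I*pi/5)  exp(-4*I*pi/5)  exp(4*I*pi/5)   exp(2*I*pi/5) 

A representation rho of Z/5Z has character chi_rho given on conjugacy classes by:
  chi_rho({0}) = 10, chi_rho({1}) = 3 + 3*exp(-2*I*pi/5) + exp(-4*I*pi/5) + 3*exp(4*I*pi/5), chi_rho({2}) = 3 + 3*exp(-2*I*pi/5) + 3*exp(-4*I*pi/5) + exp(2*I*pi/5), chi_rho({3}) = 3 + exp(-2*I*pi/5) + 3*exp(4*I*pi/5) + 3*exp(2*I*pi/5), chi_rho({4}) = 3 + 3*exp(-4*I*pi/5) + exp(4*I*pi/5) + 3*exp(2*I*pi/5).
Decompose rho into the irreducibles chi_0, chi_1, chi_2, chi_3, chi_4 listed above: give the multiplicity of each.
Multiplicities: chi_0: 3, chi_1: 0, chi_2: 3, chi_3: 1, chi_4: 3.

Why: Use <chi_rho, chi> = (1/|G|) sum_C |C| * chi_rho(C) * conj(chi(C)) with |G| = 5 for each irreducible chi in the table:
  <chi_rho, chi_0> = (1/5)[1*(10)*conj(1) + 1*(3 + 3*exp(-2*I*pi/5) + exp(-4*I*pi/5) + 3*exp(4*I*pi/5))*conj(1) + 1*(3 + 3*exp(-2*I*pi/5) + 3*exp(-4*I*pi/5) + exp(2*I*pi/5))*conj(1) + 1*(3 + exp(-2*I*pi/5) + 3*exp(4*I*pi/5) + 3*exp(2*I*pi/5))*conj(1) + 1*(3 + 3*exp(-4*I*pi/5) + exp(4*I*pi/5) + 3*exp(2*I*pi/5))*conj(1)]
      = (1/5)[(10) + (3 + 3*exp(-2*I*pi/5) + exp(-4*I*pi/5) + 3*exp(4*I*pi/5)) + (3 + 3*exp(-2*I*pi/5) + 3*exp(-4*I*pi/5) + exp(2*I*pi/5)) + (3 + exp(-2*I*pi/5) + 3*exp(4*I*pi/5) + 3*exp(2*I*pi/5)) + (3 + 3*exp(-4*I*pi/5) + exp(4*I*pi/5) + 3*exp(2*I*pi/5))] = 15/5 = 3
  <chi_rho, chi_1> = (1/5)[1*(10)*conj(1) + 1*(3 + 3*exp(-2*I*pi/5) + exp(-4*I*pi/5) + 3*exp(4*I*pi/5))*conj(exp(2*I*pi/5)) + 1*(3 + 3*exp(-2*I*pi/5) + 3*exp(-4*I*pi/5) + exp(2*I*pi/5))*conj(exp(4*I*pi/5)) + 1*(3 + exp(-2*I*pi/5) + 3*exp(4*I*pi/5) + 3*exp(2*I*pi/5))*conj(exp(-4*I*pi/5)) + 1*(3 + 3*exp(-4*I*pi/5) + exp(4*I*pi/5) + 3*exp(2*I*pi/5))*conj(exp(-2*I*pi/5))]
      = (1/5)[(10) + (3*exp(-2*I*pi/5) + 3*exp(-4*I*pi/5) + exp(4*I*pi/5) + 3*exp(2*I*pi/5)) + (3*exp(-4*I*pi/5) + exp(-2*I*pi/5) + 3*exp(4*I*pi/5) + 3*exp(2*I*pi/5)) + (3*exp(-2*I*pi/5) + 3*exp(-4*I*pi/5) + exp(2*I*pi/5) + 3*exp(4*I*pi/5)) + (3*exp(-2*I*pi/5) + exp(-4*I*pi/5) + 3*exp(4*I*pi/5) + 3*exp(2*I*pi/5))] = 0/5 = 0
  <chi_rho, chi_2> = (1/5)[1*(10)*conj(1) + 1*(3 + 3*exp(-2*I*pi/5) + exp(-4*I*pi/5) + 3*exp(4*I*pi/5))*conj(exp(4*I*pi/5)) + 1*(3 + 3*exp(-2*I*pi/5) + 3*exp(-4*I*pi/5) + exp(2*I*pi/5))*conj(exp(-2*I*pi/5)) + 1*(3 + exp(-2*I*pi/5) + 3*exp(4*I*pi/5) + 3*exp(2*I*pi/5))*conj(exp(2*I*pi/5)) + 1*(3 + 3*exp(-4*I*pi/5) + exp(4*I*pi/5) + 3*exp(2*I*pi/5))*conj(exp(-4*I*pi/5))]
      = (1/5)[(10) + (3 + 3*exp(-4*I*pi/5) + exp(2*I*pi/5) + 3*exp(4*I*pi/5)) + (3 + 3*exp(-2*I*pi/5) + exp(4*I*pi/5) + 3*exp(2*I*pi/5)) + (3 + 3*exp(-2*I*pi/5) + exp(-4*I*pi/5) + 3*exp(2*I*pi/5)) + (3 + 3*exp(-4*I*pi/5) + exp(-2*I*pi/5) + 3*exp(4*I*pi/5))] = 15/5 = 3
  <chi_rho, chi_3> = (1/5)[1*(10)*conj(1) + 1*(3 + 3*exp(-2*I*pi/5) + exp(-4*I*pi/5) + 3*exp(4*I*pi/5))*conj(exp(-4*I*pi/5)) + 1*(3 + 3*exp(-2*I*pi/5) + 3*exp(-4*I*pi/5) + exp(2*I*pi/5))*conj(exp(2*I*pi/5)) + 1*(3 + exp(-2*I*pi/5) + 3*exp(4*I*pi/5) + 3*exp(2*I*pi/5))*conj(exp(-2*I*pi/5)) + 1*(3 + 3*exp(-4*I*pi/5) + exp(4*I*pi/5) + 3*exp(2*I*pi/5))*conj(exp(4*I*pi/5))]
      = (1/5)[(10) + (1 + 3*exp(-2*I*pi/5) + 3*exp(4*I*pi/5) + 3*exp(2*I*pi/5)) + (1 + 3*exp(-2*I*pi/5) + 3*exp(-4*I*pi/5) + 3*exp(4*I*pi/5)) + (1 + 3*exp(-4*I*pi/5) + 3*exp(4*I*pi/5) + 3*exp(2*I*pi/5)) + (1 + 3*exp(-2*I*pi/5) + 3*exp(-4*I*pi/5) + 3*exp(2*I*pi/5))] = 5/5 = 1
  <chi_rho, chi_4> = (1/5)[1*(10)*conj(1) + 1*(3 + 3*exp(-2*I*pi/5) + exp(-4*I*pi/5) + 3*exp(4*I*pi/5))*conj(exp(-2*I*pi/5)) + 1*(3 + 3*exp(-2*I*pi/5) + 3*exp(-4*I*pi/5) + exp(2*I*pi/5))*conj(exp(-4*I*pi/5)) + 1*(3 + exp(-2*I*pi/5) + 3*exp(4*I*pi/5) + 3*exp(2*I*pi/5))*conj(exp(4*I*pi/5)) + 1*(3 + 3*exp(-4*I*pi/5) + exp(4*I*pi/5) + 3*exp(2*I*pi/5))*conj(exp(2*I*pi/5))]
      = (1/5)[(10) + (3 + 3*exp(-4*I*pi/5) + exp(-2*I*pi/5) + 3*exp(2*I*pi/5)) + (3 + exp(-4*I*pi/5) + 3*exp(4*I*pi/5) + 3*exp(2*I*pi/5)) + (3 + 3*exp(-2*I*pi/5) + 3*exp(-4*I*pi/5) + exp(4*I*pi/5)) + (3 + 3*exp(-2*I*pi/5) + exp(2*I*pi/5) + 3*exp(4*I*pi/5))] = 15/5 = 3
(Exp terms are combined using exp(i*s)*conj(exp(i*t)) = exp(i*(s-t)), and sums of them are collapsed using the identity that for every m > 1 the m distinct m-th roots of unity sum to 0, e.g. 1 + exp(2*I*pi/3) + exp(-2*I*pi/3) = 0.)
Dimension check: dim(rho) = sum (mult * dim) = 3*1 + 0*1 + 3*1 + 1*1 + 3*1 = 10 = chi_rho(e) = 10.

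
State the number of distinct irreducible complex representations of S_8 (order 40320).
22

Argument: The number of irreducible complex representations of a finite group equals its number of conjugacy classes. Conjugacy classes in S_8 correspond to cycle types, i.e. partitions of 8; there are p(8) = 22 of them, so S_8 (order 40320) has exactly 22 irreducible complex representations.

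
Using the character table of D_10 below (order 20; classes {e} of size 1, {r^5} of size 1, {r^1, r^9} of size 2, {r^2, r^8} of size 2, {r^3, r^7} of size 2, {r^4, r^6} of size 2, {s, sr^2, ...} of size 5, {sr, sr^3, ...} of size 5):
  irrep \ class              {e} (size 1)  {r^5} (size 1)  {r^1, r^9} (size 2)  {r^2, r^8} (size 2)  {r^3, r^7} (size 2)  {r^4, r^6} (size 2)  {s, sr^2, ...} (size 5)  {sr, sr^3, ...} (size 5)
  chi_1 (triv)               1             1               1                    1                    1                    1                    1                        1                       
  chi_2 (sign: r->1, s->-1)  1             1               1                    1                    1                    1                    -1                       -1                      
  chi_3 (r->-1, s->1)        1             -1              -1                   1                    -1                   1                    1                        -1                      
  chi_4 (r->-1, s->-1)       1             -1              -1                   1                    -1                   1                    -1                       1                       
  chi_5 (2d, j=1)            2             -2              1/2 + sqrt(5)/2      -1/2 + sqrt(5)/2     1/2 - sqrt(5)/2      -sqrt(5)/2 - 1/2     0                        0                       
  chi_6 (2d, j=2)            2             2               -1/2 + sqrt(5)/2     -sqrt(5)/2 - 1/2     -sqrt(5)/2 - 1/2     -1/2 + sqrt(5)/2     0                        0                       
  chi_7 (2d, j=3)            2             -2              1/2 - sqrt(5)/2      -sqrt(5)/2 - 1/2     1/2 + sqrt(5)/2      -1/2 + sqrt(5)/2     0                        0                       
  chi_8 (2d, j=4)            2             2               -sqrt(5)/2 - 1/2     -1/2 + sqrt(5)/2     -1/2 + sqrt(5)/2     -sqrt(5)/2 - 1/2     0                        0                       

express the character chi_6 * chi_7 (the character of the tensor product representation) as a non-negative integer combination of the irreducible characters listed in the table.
chi_6 tensor chi_7 = chi_3 + chi_4 + chi_5 (all other irreducibles have multiplicity 0).

Reasoning: The character of a tensor product is the pointwise product (chi_6 * chi_7)(C) = chi_6(C) * chi_7(C):
  {e}: (2)*(2), {r^5}: (2)*(-2), {r^1, r^9}: (-1/2 + sqrt(5)/2)*(1/2 - sqrt(5)/2), {r^2, r^8}: (-sqrt(5)/2 - 1/2)*(-sqrt(5)/2 - 1/2), {r^3, r^7}: (-sqrt(5)/2 - 1/2)*(1/2 + sqrt(5)/2), {r^4, r^6}: (-1/2 + sqrt(5)/2)*(-1/2 + sqrt(5)/2), {s, sr^2, ...}: (0)*(0), {sr, sr^3, ...}: (0)*(0)
so (chi_6 * chi_7) takes values
  {e} -> 4, {r^5} -> -4, {r^1, r^9} -> -3/2 + sqrt(5)/2, {r^2, r^8} -> sqrt(5)/2 + 3/2, {r^3, r^7} -> -3/2 - sqrt(5)/2, {r^4, r^6} -> 3/2 - sqrt(5)/2, {s, sr^2, ...} -> 0, {sr, sr^3, ...} -> 0.
Now take the inner product of this character with each irreducible chi from the table, <chi_6*chi_7, chi> = (1/20) sum_C |C| (chi_6*chi_7)(C) conj(chi(C)):
  <chi_6*chi_7, chi_1> = (1/20)[1*(4)*conj(1) + 1*(-4)*conj(1) + 2*(-3/2 + sqrt(5)/2)*conj(1) + 2*(sqrt(5)/2 + 3/2)*conj(1) + 2*(-3/2 - sqrt(5)/2)*conj(1) + 2*(3/2 - sqrt(5)/2)*conj(1) + 5*(0)*conj(1) + 5*(0)*conj(1)]
      = (1/20)[(4) + (-4) + (-3 + sqrt(5)) + (sqrt(5) + 3) + (-3 - sqrt(5)) + (3 - sqrt(5)) + (0) + (0)] = 0/20 = 0
  <chi_6*chi_7, chi_2> = (1/20)[1*(4)*conj(1) + 1*(-4)*conj(1) + 2*(-3/2 + sqrt(5)/2)*conj(1) + 2*(sqrt(5)/2 + 3/2)*conj(1) + 2*(-3/2 - sqrt(5)/2)*conj(1) + 2*(3/2 - sqrt(5)/2)*conj(1) + 5*(0)*conj(-1) + 5*(0)*conj(-1)]
      = (1/20)[(4) + (-4) + (-3 + sqrt(5)) + (sqrt(5) + 3) + (-3 - sqrt(5)) + (3 - sqrt(5)) + (0) + (0)] = 0/20 = 0
  <chi_6*chi_7, chi_3> = (1/20)[1*(4)*conj(1) + 1*(-4)*conj(-1) + 2*(-3/2 + sqrt(5)/2)*conj(-1) + 2*(sqrt(5)/2 + 3/2)*conj(1) + 2*(-3/2 - sqrt(5)/2)*conj(-1) + 2*(3/2 - sqrt(5)/2)*conj(1) + 5*(0)*conj(1) + 5*(0)*conj(-1)]
      = (1/20)[(4) + (4) + (3 - sqrt(5)) + (sqrt(5) + 3) + (sqrt(5) + 3) + (3 - sqrt(5)) + (0) + (0)] = 20/20 = 1
  <chi_6*chi_7, chi_4> = (1/20)[1*(4)*conj(1) + 1*(-4)*conj(-1) + 2*(-3/2 + sqrt(5)/2)*conj(-1) + 2*(sqrt(5)/2 + 3/2)*conj(1) + 2*(-3/2 - sqrt(5)/2)*conj(-1) + 2*(3/2 - sqrt(5)/2)*conj(1) + 5*(0)*conj(-1) + 5*(0)*conj(1)]
      = (1/20)[(4) + (4) + (3 - sqrt(5)) + (sqrt(5) + 3) + (sqrt(5) + 3) + (3 - sqrt(5)) + (0) + (0)] = 20/20 = 1
  <chi_6*chi_7, chi_5> = (1/20)[1*(4)*conj(2) + 1*(-4)*conj(-2) + 2*(-3/2 + sqrt(5)/2)*conj(1/2 + sqrt(5)/2) + 2*(sqrt(5)/2 + 3/2)*conj(-1/2 + sqrt(5)/2) + 2*(-3/2 - sqrt(5)/2)*conj(1/2 - sqrt(5)/2) + 2*(3/2 - sqrt(5)/2)*conj(-sqrt(5)/2 - 1/2) + 5*(0)*conj(0) + 5*(0)*conj(0)]
      = (1/20)[(8) + (8) + (1 - sqrt(5)) + (1 + sqrt(5)) + (1 + sqrt(5)) + (1 - sqrt(5)) + (0) + (0)] = 20/20 = 1
  <chi_6*chi_7, chi_6> = (1/20)[1*(4)*conj(2) + 1*(-4)*conj(2) + 2*(-3/2 + sqrt(5)/2)*conj(-1/2 + sqrt(5)/2) + 2*(sqrt(5)/2 + 3/2)*conj(-sqrt(5)/2 - 1/2) + 2*(-3/2 - sqrt(5)/2)*conj(-sqrt(5)/2 - 1/2) + 2*(3/2 - sqrt(5)/2)*conj(-1/2 + sqrt(5)/2) + 5*(0)*conj(0) + 5*(0)*conj(0)]
      = (1/20)[(8) + (-8) + (4 - 2*sqrt(5)) + (-2*sqrt(5) - 4) + (4 + 2*sqrt(5)) + (-4 + 2*sqrt(5)) + (0) + (0)] = 0/20 = 0
  <chi_6*chi_7, chi_7> = (1/20)[1*(4)*conj(2) + 1*(-4)*conj(-2) + 2*(-3/2 + sqrt(5)/2)*conj(1/2 - sqrt(5)/2) + 2*(sqrt(5)/2 + 3/2)*conj(-sqrt(5)/2 - 1/2) + 2*(-3/2 - sqrt(5)/2)*conj(1/2 + sqrt(5)/2) + 2*(3/2 - sqrt(5)/2)*conj(-1/2 + sqrt(5)/2) + 5*(0)*conj(0) + 5*(0)*conj(0)]
      = (1/20)[(8) + (8) + (-4 + 2*sqrt(5)) + (-2*sqrt(5) - 4) + (-2*sqrt(5) - 4) + (-4 + 2*sqrt(5)) + (0) + (0)] = 0/20 = 0
  <chi_6*chi_7, chi_8> = (1/20)[1*(4)*conj(2) + 1*(-4)*conj(2) + 2*(-3/2 + sqrt(5)/2)*conj(-sqrt(5)/2 - 1/2) + 2*(sqrt(5)/2 + 3/2)*conj(-1/2 + sqrt(5)/2) + 2*(-3/2 - sqrt(5)/2)*conj(-1/2 + sqrt(5)/2) + 2*(3/2 - sqrt(5)/2)*conj(-sqrt(5)/2 - 1/2) + 5*(0)*conj(0) + 5*(0)*conj(0)]
      = (1/20)[(8) + (-8) + (-1 + sqrt(5)) + (1 + sqrt(5)) + (-sqrt(5) - 1) + (1 - sqrt(5)) + (0) + (0)] = 0/20 = 0
Hence the multiplicities are chi_3: 1, chi_4: 1, chi_5: 1. Dimension check: dim(chi_6)*dim(chi_7) = 2*2 = 4 and sum (mult * dim) = 1*1 + 1*1 + 1*2 = 4.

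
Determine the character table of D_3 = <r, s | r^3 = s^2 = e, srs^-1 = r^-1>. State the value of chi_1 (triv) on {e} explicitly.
Conjugacy classes: {e} of size 1, {r^1, r^2} of size 2, {s, sr, ..., sr^2} of size 3.
Character table:
  irrep \ class              {e} (size 1)  {r^1, r^2} (size 2)  {s, sr, ..., sr^2} (size 3)
  chi_1 (triv)               1             1                    1                          
  chi_2 (sign: r->1, s->-1)  1             1                    -1                         
  chi_3 (2d, j=1)            2             -1                   0                          

Spot check: chi_1 (triv) on {e} = 1.

Argument: D_3 has order 2*3 = 6 with 3 conjugacy classes, hence 3 irreducibles. Sum of squared dims 1 + 1 + 4 = 6 = |G|. Linear characters come from the abelianisation; the 2-dimensional irreps have character r^k -> 2*cos(2*pi*j*k/3), reflections -> 0.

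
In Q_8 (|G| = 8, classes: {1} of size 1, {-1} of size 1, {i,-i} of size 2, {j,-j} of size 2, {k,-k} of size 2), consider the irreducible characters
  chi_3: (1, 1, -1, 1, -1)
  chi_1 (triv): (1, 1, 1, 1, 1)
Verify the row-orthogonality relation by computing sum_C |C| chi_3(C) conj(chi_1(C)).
Sum = 0; so <chi_3, chi_1> = 0 (distinct irreducibles are orthogonal).

Details: Compute term by term over conjugacy classes (|C| * chi_3(C) * conj(chi_1(C))):
  1*(1)*conj(1) + 1*(1)*conj(1) + 2*(-1)*conj(1) + 2*(1)*conj(1) + 2*(-1)*conj(1)
  = (1) + (1) + (-2) + (2) + (-2)
  = 0.
Dividing by |G| = 8 gives 0/8 = 0, matching the row-orthogonality relation <chi_3, chi_1> = [chi_3 = chi_1].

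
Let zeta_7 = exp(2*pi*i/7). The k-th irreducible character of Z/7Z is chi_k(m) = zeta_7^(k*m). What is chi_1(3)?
chi_1(3) = zeta_7^3 = exp(6*I*pi/7)

Explanation: chi_1(3) = zeta_7^(1*3) = zeta_7^3. Since zeta_7^7 = 1, this equals zeta_7^3 = exp(2*pi*i*3/7) = exp(6*I*pi/7).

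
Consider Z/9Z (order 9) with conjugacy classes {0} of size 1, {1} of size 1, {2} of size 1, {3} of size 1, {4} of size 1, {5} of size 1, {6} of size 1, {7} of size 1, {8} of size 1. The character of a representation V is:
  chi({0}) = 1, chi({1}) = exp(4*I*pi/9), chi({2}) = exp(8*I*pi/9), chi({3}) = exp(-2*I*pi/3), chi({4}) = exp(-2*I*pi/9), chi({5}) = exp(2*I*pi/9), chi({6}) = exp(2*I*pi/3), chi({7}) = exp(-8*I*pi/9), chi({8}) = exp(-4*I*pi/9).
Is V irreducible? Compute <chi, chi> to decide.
Irreducible: <chi, chi> = 1.

Working: <chi, chi> = (1/|G|) sum_C |C| * |chi(C)|^2 = (1/9)[1*|1|^2 + 1*|exp(4*I*pi/9)|^2 + 1*|exp(8*I*pi/9)|^2 + 1*|exp(-2*I*pi/3)|^2 + 1*|exp(-2*I*pi/9)|^2 + 1*|exp(2*I*pi/9)|^2 + 1*|exp(2*I*pi/3)|^2 + 1*|exp(-8*I*pi/9)|^2 + 1*|exp(-4*I*pi/9)|^2]
  = (1/9)[(1) + (1) + (1) + (1) + (1) + (1) + (1) + (1) + (1)] = 9/9 = 1.
(Exp terms are combined using exp(i*s)*conj(exp(i*t)) = exp(i*(s-t)), and sums of them are collapsed using the identity that for every m > 1 the m distinct m-th roots of unity sum to 0, e.g. 1 + exp(2*I*pi/3) + exp(-2*I*pi/3) = 0.)
A character is irreducible iff <chi, chi> = 1, so this representation is irreducible.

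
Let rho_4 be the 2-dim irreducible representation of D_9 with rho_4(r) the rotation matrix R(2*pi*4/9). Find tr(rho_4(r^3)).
chi_{rho_4}(r^3) = 2*cos(2*pi*4*3/9) = -1

Solution. rho_4(r^3) is rotation by angle 2*pi*4*3/9, whose trace is 2*cos(2*pi*4*3/9) = -1.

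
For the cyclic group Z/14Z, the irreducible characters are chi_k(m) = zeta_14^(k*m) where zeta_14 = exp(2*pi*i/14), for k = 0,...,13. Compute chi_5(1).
chi_5(1) = zeta_14^5 = exp(5*I*pi/7)

Working: chi_5(1) = zeta_14^(5*1) = zeta_14^5. Since zeta_14^14 = 1, this equals zeta_14^5 = exp(2*pi*i*5/14) = exp(5*I*pi/7).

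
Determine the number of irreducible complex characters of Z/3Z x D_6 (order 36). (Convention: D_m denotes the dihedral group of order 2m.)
18

Details: The number of irreducible complex representations of a finite group equals its number of conjugacy classes. For a direct product, #classes(G x H) = #classes(G) * #classes(H). Z/3Z has 3 classes (abelian), D_6 has 6 classes, so 3 * 6 = 18, so Z/3Z x D_6 (order 36) has exactly 18 irreducible complex representations.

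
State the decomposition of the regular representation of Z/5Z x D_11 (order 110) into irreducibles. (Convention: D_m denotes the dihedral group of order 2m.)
Each irreducible V_i of dimension d_i appears with multiplicity d_i, i.e. rho_reg = (direct sum over all irreducibles V_i) d_i V_i. The irreducible dimensions for Z/5Z x D_11 are 1, 1, 1, 1, 1, 1, 1, 1, 1, 1, 2, 2, 2, 2, 2, 2, 2, 2, 2, 2, 2, 2, 2, 2, 2, 2, 2, 2, 2, 2, 2, 2, 2, 2, 2: 10 irreducibles of dimension 1, each with multiplicity 1; 25 irreducibles of dimension 2, each with multiplicity 2. Total dimension 10*1*1 + 25*2*2 = 110 = |G|.

Solution. General theorem: in the regular representation of a finite group G, each irreducible appears with multiplicity equal to its dimension. Check: dim(rho_reg) = sum d_i^2 = 1 + 1 + 1 + 1 + 1 + 1 + 1 + 1 + 1 + 1 + 4 + 4 + 4 + 4 + 4 + 4 + 4 + 4 + 4 + 4 + 4 + 4 + 4 + 4 + 4 + 4 + 4 + 4 + 4 + 4 + 4 + 4 + 4 + 4 + 4 = 110 = |G|.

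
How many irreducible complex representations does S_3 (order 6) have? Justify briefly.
3

Details: The number of irreducible complex representations of a finite group equals its number of conjugacy classes. Conjugacy classes in S_3 correspond to cycle types, i.e. partitions of 3; there are p(3) = 3 of them, so S_3 (order 6) has exactly 3 irreducible complex representations.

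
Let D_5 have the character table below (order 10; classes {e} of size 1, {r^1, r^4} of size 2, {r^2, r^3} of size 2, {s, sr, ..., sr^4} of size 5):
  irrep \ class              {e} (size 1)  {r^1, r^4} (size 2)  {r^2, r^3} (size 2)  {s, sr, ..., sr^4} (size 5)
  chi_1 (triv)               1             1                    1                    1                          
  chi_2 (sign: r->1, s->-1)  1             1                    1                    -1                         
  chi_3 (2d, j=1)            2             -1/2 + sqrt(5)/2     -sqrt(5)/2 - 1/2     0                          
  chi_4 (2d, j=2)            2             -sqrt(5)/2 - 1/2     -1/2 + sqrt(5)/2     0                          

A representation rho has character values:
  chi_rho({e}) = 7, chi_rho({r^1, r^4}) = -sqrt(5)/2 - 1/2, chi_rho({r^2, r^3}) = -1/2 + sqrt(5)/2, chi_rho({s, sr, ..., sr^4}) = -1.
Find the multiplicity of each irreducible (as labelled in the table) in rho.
Multiplicities: chi_1: 0, chi_2: 1, chi_3: 1, chi_4: 2.

Solution. Use <chi_rho, chi> = (1/|G|) sum_C |C| * chi_rho(C) * conj(chi(C)) with |G| = 10 for each irreducible chi in the table:
  <chi_rho, chi_1> = (1/10)[1*(7)*conj(1) + 2*(-sqrt(5)/2 - 1/2)*conj(1) + 2*(-1/2 + sqrt(5)/2)*conj(1) + 5*(-1)*conj(1)]
      = (1/10)[(7) + (-sqrt(5) - 1) + (-1 + sqrt(5)) + (-5)] = 0/10 = 0
  <chi_rho, chi_2> = (1/10)[1*(7)*conj(1) + 2*(-sqrt(5)/2 - 1/2)*conj(1) + 2*(-1/2 + sqrt(5)/2)*conj(1) + 5*(-1)*conj(-1)]
      = (1/10)[(7) + (-sqrt(5) - 1) + (-1 + sqrt(5)) + (5)] = 10/10 = 1
  <chi_rho, chi_3> = (1/10)[1*(7)*conj(2) + 2*(-sqrt(5)/2 - 1/2)*conj(-1/2 + sqrt(5)/2) + 2*(-1/2 + sqrt(5)/2)*conj(-sqrt(5)/2 - 1/2) + 5*(-1)*conj(0)]
      = (1/10)[(14) + (-2) + (-2) + (0)] = 10/10 = 1
  <chi_rho, chi_4> = (1/10)[1*(7)*conj(2) + 2*(-sqrt(5)/2 - 1/2)*conj(-sqrt(5)/2 - 1/2) + 2*(-1/2 + sqrt(5)/2)*conj(-1/2 + sqrt(5)/2) + 5*(-1)*conj(0)]
      = (1/10)[(14) + (sqrt(5) + 3) + (3 - sqrt(5)) + (0)] = 20/10 = 2
Dimension check: dim(rho) = sum (mult * dim) = 0*1 + 1*1 + 1*2 + 2*2 = 7 = chi_rho(e) = 7.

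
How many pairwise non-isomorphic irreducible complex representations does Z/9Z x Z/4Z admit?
36

The number of irreducible complex representations of a finite group equals its number of conjugacy classes. Z/9Z x Z/4Z is abelian of order 36, so every element is its own conjugacy class: 36 classes, so Z/9Z x Z/4Z (order 36) has exactly 36 irreducible complex representations.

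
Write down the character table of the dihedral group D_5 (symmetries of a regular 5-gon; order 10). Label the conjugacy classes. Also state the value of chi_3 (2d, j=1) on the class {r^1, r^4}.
Conjugacy classes: {e} of size 1, {r^1, r^4} of size 2, {r^2, r^3} of size 2, {s, sr, ..., sr^4} of size 5.
Character table:
  irrep \ class              {e} (size 1)  {r^1, r^4} (size 2)  {r^2, r^3} (size 2)  {s, sr, ..., sr^4} (size 5)
  chi_1 (triv)               1             1                    1                    1                          
  chi_2 (sign: r->1, s->-1)  1             1                    1                    -1                         
  chi_3 (2d, j=1)            2             -1/2 + sqrt(5)/2     -sqrt(5)/2 - 1/2     0                          
  chi_4 (2d, j=2)            2             -sqrt(5)/2 - 1/2     -1/2 + sqrt(5)/2     0                          

Spot check: chi_3 (2d, j=1) on {r^1, r^4} = -1/2 + sqrt(5)/2.

D_5 has order 2*5 = 10 with 4 conjugacy classes, hence 4 irreducibles. Sum of squared dims 1 + 1 + 4 + 4 = 10 = |G|. Linear characters come from the abelianisation; the 2-dimensional irreps have character r^k -> 2*cos(2*pi*j*k/5), reflections -> 0.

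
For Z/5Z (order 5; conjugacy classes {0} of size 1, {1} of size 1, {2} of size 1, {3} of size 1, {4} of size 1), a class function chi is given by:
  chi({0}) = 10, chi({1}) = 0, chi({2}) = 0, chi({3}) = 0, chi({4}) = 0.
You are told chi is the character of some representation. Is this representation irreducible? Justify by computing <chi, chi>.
Not irreducible (reducible): <chi, chi> = 20 > 1.

Justification: <chi, chi> = (1/|G|) sum_C |C| * |chi(C)|^2 = (1/5)[1*|10|^2 + 1*|0|^2 + 1*|0|^2 + 1*|0|^2 + 1*|0|^2]
  = (1/5)[(100) + (0) + (0) + (0) + (0)] = 100/5 = 20.
(Exp terms are combined using exp(i*s)*conj(exp(i*t)) = exp(i*(s-t)), and sums of them are collapsed using the identity that for every m > 1 the m distinct m-th roots of unity sum to 0, e.g. 1 + exp(2*I*pi/3) + exp(-2*I*pi/3) = 0.)
A character is irreducible iff <chi, chi> = 1, so this representation is reducible.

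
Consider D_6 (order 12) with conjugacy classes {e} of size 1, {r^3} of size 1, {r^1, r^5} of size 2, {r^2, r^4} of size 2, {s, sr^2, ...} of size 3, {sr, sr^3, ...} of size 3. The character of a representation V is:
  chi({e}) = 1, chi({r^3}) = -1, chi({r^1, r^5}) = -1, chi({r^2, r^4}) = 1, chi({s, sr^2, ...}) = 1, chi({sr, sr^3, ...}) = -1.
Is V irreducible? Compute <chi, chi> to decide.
Irreducible: <chi, chi> = 1.

Argument: <chi, chi> = (1/|G|) sum_C |C| * |chi(C)|^2 = (1/12)[1*|1|^2 + 1*|-1|^2 + 2*|-1|^2 + 2*|1|^2 + 3*|1|^2 + 3*|-1|^2]
  = (1/12)[(1) + (1) + (2) + (2) + (3) + (3)] = 12/12 = 1.
A character is irreducible iff <chi, chi> = 1, so this representation is irreducible.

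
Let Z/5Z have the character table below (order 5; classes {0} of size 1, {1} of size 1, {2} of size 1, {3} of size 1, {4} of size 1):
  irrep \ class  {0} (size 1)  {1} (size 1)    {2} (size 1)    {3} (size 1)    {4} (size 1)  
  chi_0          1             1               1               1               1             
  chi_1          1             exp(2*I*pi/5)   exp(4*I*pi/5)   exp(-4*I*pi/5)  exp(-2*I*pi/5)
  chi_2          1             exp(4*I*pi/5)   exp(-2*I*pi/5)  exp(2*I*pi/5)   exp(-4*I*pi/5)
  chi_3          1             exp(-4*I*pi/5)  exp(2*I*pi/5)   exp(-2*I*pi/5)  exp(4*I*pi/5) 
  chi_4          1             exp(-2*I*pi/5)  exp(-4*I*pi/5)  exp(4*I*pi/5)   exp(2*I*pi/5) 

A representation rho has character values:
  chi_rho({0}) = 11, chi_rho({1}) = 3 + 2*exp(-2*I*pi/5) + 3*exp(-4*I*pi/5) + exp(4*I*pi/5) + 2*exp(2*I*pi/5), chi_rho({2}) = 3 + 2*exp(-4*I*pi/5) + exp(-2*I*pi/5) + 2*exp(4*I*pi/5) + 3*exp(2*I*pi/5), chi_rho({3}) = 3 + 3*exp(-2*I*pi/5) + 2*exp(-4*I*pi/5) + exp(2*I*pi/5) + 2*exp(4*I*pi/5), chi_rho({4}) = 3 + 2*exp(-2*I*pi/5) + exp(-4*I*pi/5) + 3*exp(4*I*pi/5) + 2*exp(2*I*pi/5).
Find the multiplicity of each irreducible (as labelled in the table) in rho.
Multiplicities: chi_0: 3, chi_1: 2, chi_2: 1, chi_3: 3, chi_4: 2.

Reasoning: Use <chi_rho, chi> = (1/|G|) sum_C |C| * chi_rho(C) * conj(chi(C)) with |G| = 5 for each irreducible chi in the table:
  <chi_rho, chi_0> = (1/5)[1*(11)*conj(1) + 1*(3 + 2*exp(-2*I*pi/5) + 3*exp(-4*I*pi/5) + exp(4*I*pi/5) + 2*exp(2*I*pi/5))*conj(1) + 1*(3 + 2*exp(-4*I*pi/5) + exp(-2*I*pi/5) + 2*exp(4*I*pi/5) + 3*exp(2*I*pi/5))*conj(1) + 1*(3 + 3*exp(-2*I*pi/5) + 2*exp(-4*I*pi/5) + exp(2*I*pi/5) + 2*exp(4*I*pi/5))*conj(1) + 1*(3 + 2*exp(-2*I*pi/5) + exp(-4*I*pi/5) + 3*exp(4*I*pi/5) + 2*exp(2*I*pi/5))*conj(1)]
      = (1/5)[(11) + (3 + 2*exp(-2*I*pi/5) + 3*exp(-4*I*pi/5) + exp(4*I*pi/5) + 2*exp(2*I*pi/5)) + (3 + 2*exp(-4*I*pi/5) + exp(-2*I*pi/5) + 2*exp(4*I*pi/5) + 3*exp(2*I*pi/5)) + (3 + 3*exp(-2*I*pi/5) + 2*exp(-4*I*pi/5) + exp(2*I*pi/5) + 2*exp(4*I*pi/5)) + (3 + 2*exp(-2*I*pi/5) + exp(-4*I*pi/5) + 3*exp(4*I*pi/5) + 2*exp(2*I*pi/5))] = 15/5 = 3
  <chi_rho, chi_1> = (1/5)[1*(11)*conj(1) + 1*(3 + 2*exp(-2*I*pi/5) + 3*exp(-4*I*pi/5) + exp(4*I*pi/5) + 2*exp(2*I*pi/5))*conj(exp(2*I*pi/5)) + 1*(3 + 2*exp(-4*I*pi/5) + exp(-2*I*pi/5) + 2*exp(4*I*pi/5) + 3*exp(2*I*pi/5))*conj(exp(4*I*pi/5)) + 1*(3 + 3*exp(-2*I*pi/5) + 2*exp(-4*I*pi/5) + exp(2*I*pi/5) + 2*exp(4*I*pi/5))*conj(exp(-4*I*pi/5)) + 1*(3 + 2*exp(-2*I*pi/5) + exp(-4*I*pi/5) + 3*exp(4*I*pi/5) + 2*exp(2*I*pi/5))*conj(exp(-2*I*pi/5))]
      = (1/5)[(11) + (2 + 3*exp(-2*I*pi/5) + 2*exp(-4*I*pi/5) + exp(2*I*pi/5) + 3*exp(4*I*pi/5)) + (2 + 3*exp(-2*I*pi/5) + 3*exp(-4*I*pi/5) + exp(4*I*pi/5) + 2*exp(2*I*pi/5)) + (2 + 2*exp(-2*I*pi/5) + exp(-4*I*pi/5) + 3*exp(4*I*pi/5) + 3*exp(2*I*pi/5)) + (2 + 3*exp(-4*I*pi/5) + exp(-2*I*pi/5) + 2*exp(4*I*pi/5) + 3*exp(2*I*pi/5))] = 10/5 = 2
  <chi_rho, chi_2> = (1/5)[1*(11)*conj(1) + 1*(3 + 2*exp(-2*I*pi/5) + 3*exp(-4*I*pi/5) + exp(4*I*pi/5) + 2*exp(2*I*pi/5))*conj(exp(4*I*pi/5)) + 1*(3 + 2*exp(-4*I*pi/5) + exp(-2*I*pi/5) + 2*exp(4*I*pi/5) + 3*exp(2*I*pi/5))*conj(exp(-2*I*pi/5)) + 1*(3 + 3*exp(-2*I*pi/5) + 2*exp(-4*I*pi/5) + exp(2*I*pi/5) + 2*exp(4*I*pi/5))*conj(exp(2*I*pi/5)) + 1*(3 + 2*exp(-2*I*pi/5) + exp(-4*I*pi/5) + 3*exp(4*I*pi/5) + 2*exp(2*I*pi/5))*conj(exp(-4*I*pi/5))]
      = (1/5)[(11) + (1 + 2*exp(-2*I*pi/5) + 3*exp(-4*I*pi/5) + 2*exp(4*I*pi/5) + 3*exp(2*I*pi/5)) + (1 + 2*exp(-2*I*pi/5) + 2*exp(-4*I*pi/5) + 3*exp(4*I*pi/5) + 3*exp(2*I*pi/5)) + (1 + 3*exp(-2*I*pi/5) + 3*exp(-4*I*pi/5) + 2*exp(4*I*pi/5) + 2*exp(2*I*pi/5)) + (1 + 3*exp(-2*I*pi/5) + 2*exp(-4*I*pi/5) + 3*exp(4*I*pi/5) + 2*exp(2*I*pi/5))] = 5/5 = 1
  <chi_rho, chi_3> = (1/5)[1*(11)*conj(1) + 1*(3 + 2*exp(-2*I*pi/5) + 3*exp(-4*I*pi/5) + exp(4*I*pi/5) + 2*exp(2*I*pi/5))*conj(exp(-4*I*pi/5)) + 1*(3 + 2*exp(-4*I*pi/5) + exp(-2*I*pi/5) + 2*exp(4*I*pi/5) + 3*exp(2*I*pi/5))*conj(exp(2*I*pi/5)) + 1*(3 + 3*exp(-2*I*pi/5) + 2*exp(-4*I*pi/5) + exp(2*I*pi/5) + 2*exp(4*I*pi/5))*conj(exp(-2*I*pi/5)) + 1*(3 + 2*exp(-2*I*pi/5) + exp(-4*I*pi/5) + 3*exp(4*I*pi/5) + 2*exp(2*I*pi/5))*conj(exp(4*I*pi/5))]
      = (1/5)[(11) + (3 + 2*exp(-4*I*pi/5) + exp(-2*I*pi/5) + 3*exp(4*I*pi/5) + 2*exp(2*I*pi/5)) + (3 + 3*exp(-2*I*pi/5) + exp(-4*I*pi/5) + 2*exp(4*I*pi/5) + 2*exp(2*I*pi/5)) + (3 + 2*exp(-2*I*pi/5) + 2*exp(-4*I*pi/5) + exp(4*I*pi/5) + 3*exp(2*I*pi/5)) + (3 + 2*exp(-2*I*pi/5) + 3*exp(-4*I*pi/5) + exp(2*I*pi/5) + 2*exp(4*I*pi/5))] = 15/5 = 3
  <chi_rho, chi_4> = (1/5)[1*(11)*conj(1) + 1*(3 + 2*exp(-2*I*pi/5) + 3*exp(-4*I*pi/5) + exp(4*I*pi/5) + 2*exp(2*I*pi/5))*conj(exp(-2*I*pi/5)) + 1*(3 + 2*exp(-4*I*pi/5) + exp(-2*I*pi/5) + 2*exp(4*I*pi/5) + 3*exp(2*I*pi/5))*conj(exp(-4*I*pi/5)) + 1*(3 + 3*exp(-2*I*pi/5) + 2*exp(-4*I*pi/5) + exp(2*I*pi/5) + 2*exp(4*I*pi/5))*conj(exp(4*I*pi/5)) + 1*(3 + 2*exp(-2*I*pi/5) + exp(-4*I*pi/5) + 3*exp(4*I*pi/5) + 2*exp(2*I*pi/5))*conj(exp(2*I*pi/5))]
      = (1/5)[(11) + (2 + 3*exp(-2*I*pi/5) + exp(-4*I*pi/5) + 2*exp(4*I*pi/5) + 3*exp(2*I*pi/5)) + (2 + 2*exp(-2*I*pi/5) + 3*exp(-4*I*pi/5) + exp(2*I*pi/5) + 3*exp(4*I*pi/5)) + (2 + 3*exp(-4*I*pi/5) + exp(-2*I*pi/5) + 3*exp(4*I*pi/5) + 2*exp(2*I*pi/5)) + (2 + 3*exp(-2*I*pi/5) + 2*exp(-4*I*pi/5) + exp(4*I*pi/5) + 3*exp(2*I*pi/5))] = 10/5 = 2
(Exp terms are combined using exp(i*s)*conj(exp(i*t)) = exp(i*(s-t)), and sums of them are collapsed using the identity that for every m > 1 the m distinct m-th roots of unity sum to 0, e.g. 1 + exp(2*I*pi/3) + exp(-2*I*pi/3) = 0.)
Dimension check: dim(rho) = sum (mult * dim) = 3*1 + 2*1 + 1*1 + 3*1 + 2*1 = 11 = chi_rho(e) = 11.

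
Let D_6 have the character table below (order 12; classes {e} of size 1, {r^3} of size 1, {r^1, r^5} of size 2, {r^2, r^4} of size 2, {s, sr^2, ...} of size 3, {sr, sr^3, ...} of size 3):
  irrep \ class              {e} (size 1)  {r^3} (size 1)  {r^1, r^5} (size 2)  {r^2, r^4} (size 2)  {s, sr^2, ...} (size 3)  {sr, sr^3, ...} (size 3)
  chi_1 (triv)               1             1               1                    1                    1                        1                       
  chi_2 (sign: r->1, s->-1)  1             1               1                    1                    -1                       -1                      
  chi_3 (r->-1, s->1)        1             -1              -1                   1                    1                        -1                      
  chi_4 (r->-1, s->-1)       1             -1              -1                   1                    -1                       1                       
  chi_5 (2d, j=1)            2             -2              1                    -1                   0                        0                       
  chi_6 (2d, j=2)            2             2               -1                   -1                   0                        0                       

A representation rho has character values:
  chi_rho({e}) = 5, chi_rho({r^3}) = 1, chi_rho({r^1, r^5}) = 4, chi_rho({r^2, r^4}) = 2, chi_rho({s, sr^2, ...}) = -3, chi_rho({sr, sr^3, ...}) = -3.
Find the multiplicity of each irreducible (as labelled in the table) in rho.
Multiplicities: chi_1: 0, chi_2: 3, chi_3: 0, chi_4: 0, chi_5: 1, chi_6: 0.

Working: Use <chi_rho, chi> = (1/|G|) sum_C |C| * chi_rho(C) * conj(chi(C)) with |G| = 12 for each irreducible chi in the table:
  <chi_rho, chi_1> = (1/12)[1*(5)*conj(1) + 1*(1)*conj(1) + 2*(4)*conj(1) + 2*(2)*conj(1) + 3*(-3)*conj(1) + 3*(-3)*conj(1)]
      = (1/12)[(5) + (1) + (8) + (4) + (-9) + (-9)] = 0/12 = 0
  <chi_rho, chi_2> = (1/12)[1*(5)*conj(1) + 1*(1)*conj(1) + 2*(4)*conj(1) + 2*(2)*conj(1) + 3*(-3)*conj(-1) + 3*(-3)*conj(-1)]
      = (1/12)[(5) + (1) + (8) + (4) + (9) + (9)] = 36/12 = 3
  <chi_rho, chi_3> = (1/12)[1*(5)*conj(1) + 1*(1)*conj(-1) + 2*(4)*conj(-1) + 2*(2)*conj(1) + 3*(-3)*conj(1) + 3*(-3)*conj(-1)]
      = (1/12)[(5) + (-1) + (-8) + (4) + (-9) + (9)] = 0/12 = 0
  <chi_rho, chi_4> = (1/12)[1*(5)*conj(1) + 1*(1)*conj(-1) + 2*(4)*conj(-1) + 2*(2)*conj(1) + 3*(-3)*conj(-1) + 3*(-3)*conj(1)]
      = (1/12)[(5) + (-1) + (-8) + (4) + (9) + (-9)] = 0/12 = 0
  <chi_rho, chi_5> = (1/12)[1*(5)*conj(2) + 1*(1)*conj(-2) + 2*(4)*conj(1) + 2*(2)*conj(-1) + 3*(-3)*conj(0) + 3*(-3)*conj(0)]
      = (1/12)[(10) + (-2) + (8) + (-4) + (0) + (0)] = 12/12 = 1
  <chi_rho, chi_6> = (1/12)[1*(5)*conj(2) + 1*(1)*conj(2) + 2*(4)*conj(-1) + 2*(2)*conj(-1) + 3*(-3)*conj(0) + 3*(-3)*conj(0)]
      = (1/12)[(10) + (2) + (-8) + (-4) + (0) + (0)] = 0/12 = 0
Dimension check: dim(rho) = sum (mult * dim) = 0*1 + 3*1 + 0*1 + 0*1 + 1*2 + 0*2 = 5 = chi_rho(e) = 5.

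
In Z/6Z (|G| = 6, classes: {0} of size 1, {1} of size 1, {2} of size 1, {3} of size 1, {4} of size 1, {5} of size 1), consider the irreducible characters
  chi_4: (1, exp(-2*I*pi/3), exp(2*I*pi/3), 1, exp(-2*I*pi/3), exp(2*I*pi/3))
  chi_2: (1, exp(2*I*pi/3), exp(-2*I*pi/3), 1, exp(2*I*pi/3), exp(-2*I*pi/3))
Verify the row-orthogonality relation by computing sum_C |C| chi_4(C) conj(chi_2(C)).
Sum = 0; so <chi_4, chi_2> = 0 (distinct irreducibles are orthogonal).

Solution. Compute term by term over conjugacy classes (|C| * chi_4(C) * conj(chi_2(C))):
  1*(1)*conj(1) + 1*(exp(-2*I*pi/3))*conj(exp(2*I*pi/3)) + 1*(exp(2*I*pi/3))*conj(exp(-2*I*pi/3)) + 1*(1)*conj(1) + 1*(exp(-2*I*pi/3))*conj(exp(2*I*pi/3)) + 1*(exp(2*I*pi/3))*conj(exp(-2*I*pi/3))
  = (1) + (exp(2*I*pi/3)) + (exp(-2*I*pi/3)) + (1) + (exp(2*I*pi/3)) + (exp(-2*I*pi/3))
  = 0.
(Exp terms are combined using exp(i*s)*conj(exp(i*t)) = exp(i*(s-t)), and sums of them are collapsed using the identity that for every m > 1 the m distinct m-th roots of unity sum to 0, e.g. 1 + exp(2*I*pi/3) + exp(-2*I*pi/3) = 0.)
Dividing by |G| = 6 gives 0/6 = 0, matching the row-orthogonality relation <chi_4, chi_2> = [chi_4 = chi_2].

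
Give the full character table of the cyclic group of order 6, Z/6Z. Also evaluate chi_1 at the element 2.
Character table of Z/6Z (irreps indexed chi_0,...,chi_5 with chi_k(m) = zeta_6^(k*m), zeta_6 = exp(2*pi*i/6)):
  irrep \ class  {0} (size 1)  {1} (size 1)    {2} (size 1)    {3} (size 1)  {4} (size 1)    {5} (size 1)  
  chi_0          1             1               1               1             1               1             
  chi_1          1             exp(I*pi/3)     exp(2*I*pi/3)   -1            exp(-2*I*pi/3)  exp(-I*pi/3)  
  chi_2          1             exp(2*I*pi/3)   exp(-2*I*pi/3)  1             exp(2*I*pi/3)   exp(-2*I*pi/3)
  chi_3          1             -1              1               -1            1               -1            
  chi_4          1             exp(-2*I*pi/3)  exp(2*I*pi/3)   1             exp(-2*I*pi/3)  exp(2*I*pi/3) 
  chi_5          1             exp(-I*pi/3)    exp(-2*I*pi/3)  -1            exp(2*I*pi/3)   exp(I*pi/3)   

Spot check: chi_1(2) = zeta_6^(1*2) = zeta_6^2 = exp(2*I*pi/3).

Justification: Z/6Z is abelian, so all 6 irreducible complex representations are 1-dimensional. They are given by chi_k(m) = zeta_6^(k*m) for k = 0,...,5. Row orthogonality: sum_m chi_k(m) conj(chi_l(m)) = 6 * [k = l].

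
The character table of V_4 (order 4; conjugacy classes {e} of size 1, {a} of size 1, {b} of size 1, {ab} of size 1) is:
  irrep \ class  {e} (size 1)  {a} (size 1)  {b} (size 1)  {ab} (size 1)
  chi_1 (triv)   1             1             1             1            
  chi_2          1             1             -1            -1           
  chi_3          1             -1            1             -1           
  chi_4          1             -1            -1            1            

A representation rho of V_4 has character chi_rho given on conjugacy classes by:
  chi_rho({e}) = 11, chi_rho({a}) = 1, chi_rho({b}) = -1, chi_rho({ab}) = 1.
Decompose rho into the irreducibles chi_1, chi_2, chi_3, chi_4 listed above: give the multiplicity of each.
Multiplicities: chi_1: 3, chi_2: 3, chi_3: 2, chi_4: 3.

Explanation: Use <chi_rho, chi> = (1/|G|) sum_C |C| * chi_rho(C) * conj(chi(C)) with |G| = 4 for each irreducible chi in the table:
  <chi_rho, chi_1> = (1/4)[1*(11)*conj(1) + 1*(1)*conj(1) + 1*(-1)*conj(1) + 1*(1)*conj(1)]
      = (1/4)[(11) + (1) + (-1) + (1)] = 12/4 = 3
  <chi_rho, chi_2> = (1/4)[1*(11)*conj(1) + 1*(1)*conj(1) + 1*(-1)*conj(-1) + 1*(1)*conj(-1)]
      = (1/4)[(11) + (1) + (1) + (-1)] = 12/4 = 3
  <chi_rho, chi_3> = (1/4)[1*(11)*conj(1) + 1*(1)*conj(-1) + 1*(-1)*conj(1) + 1*(1)*conj(-1)]
      = (1/4)[(11) + (-1) + (-1) + (-1)] = 8/4 = 2
  <chi_rho, chi_4> = (1/4)[1*(11)*conj(1) + 1*(1)*conj(-1) + 1*(-1)*conj(-1) + 1*(1)*conj(1)]
      = (1/4)[(11) + (-1) + (1) + (1)] = 12/4 = 3
Dimension check: dim(rho) = sum (mult * dim) = 3*1 + 3*1 + 2*1 + 3*1 = 11 = chi_rho(e) = 11.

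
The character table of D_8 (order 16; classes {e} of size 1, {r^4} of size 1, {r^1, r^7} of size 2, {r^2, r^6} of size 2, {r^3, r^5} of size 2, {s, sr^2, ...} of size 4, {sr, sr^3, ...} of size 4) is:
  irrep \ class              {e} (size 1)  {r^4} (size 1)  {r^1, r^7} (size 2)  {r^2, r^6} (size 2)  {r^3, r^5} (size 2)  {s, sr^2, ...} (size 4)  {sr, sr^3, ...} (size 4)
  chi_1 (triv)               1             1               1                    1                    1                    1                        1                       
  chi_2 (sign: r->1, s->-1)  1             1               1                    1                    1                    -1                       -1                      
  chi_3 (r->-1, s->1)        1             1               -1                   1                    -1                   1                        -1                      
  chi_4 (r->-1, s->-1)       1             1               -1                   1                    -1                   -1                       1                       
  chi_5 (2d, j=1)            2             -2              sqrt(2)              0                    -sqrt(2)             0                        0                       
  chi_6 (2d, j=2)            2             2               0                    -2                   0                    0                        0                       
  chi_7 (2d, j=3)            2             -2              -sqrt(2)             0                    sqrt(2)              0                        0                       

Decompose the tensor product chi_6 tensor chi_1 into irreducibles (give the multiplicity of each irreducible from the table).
chi_6 tensor chi_1 = chi_6 (all other irreducibles have multiplicity 0).

Justification: The character of a tensor product is the pointwise product (chi_6 * chi_1)(C) = chi_6(C) * chi_1(C):
  {e}: (2)*(1), {r^4}: (2)*(1), {r^1, r^7}: (0)*(1), {r^2, r^6}: (-2)*(1), {r^3, r^5}: (0)*(1), {s, sr^2, ...}: (0)*(1), {sr, sr^3, ...}: (0)*(1)
so (chi_6 * chi_1) takes values
  {e} -> 2, {r^4} -> 2, {r^1, r^7} -> 0, {r^2, r^6} -> -2, {r^3, r^5} -> 0, {s, sr^2, ...} -> 0, {sr, sr^3, ...} -> 0.
Now take the inner product of this character with each irreducible chi from the table, <chi_6*chi_1, chi> = (1/16) sum_C |C| (chi_6*chi_1)(C) conj(chi(C)):
  <chi_6*chi_1, chi_1> = (1/16)[1*(2)*conj(1) + 1*(2)*conj(1) + 2*(0)*conj(1) + 2*(-2)*conj(1) + 2*(0)*conj(1) + 4*(0)*conj(1) + 4*(0)*conj(1)]
      = (1/16)[(2) + (2) + (0) + (-4) + (0) + (0) + (0)] = 0/16 = 0
  <chi_6*chi_1, chi_2> = (1/16)[1*(2)*conj(1) + 1*(2)*conj(1) + 2*(0)*conj(1) + 2*(-2)*conj(1) + 2*(0)*conj(1) + 4*(0)*conj(-1) + 4*(0)*conj(-1)]
      = (1/16)[(2) + (2) + (0) + (-4) + (0) + (0) + (0)] = 0/16 = 0
  <chi_6*chi_1, chi_3> = (1/16)[1*(2)*conj(1) + 1*(2)*conj(1) + 2*(0)*conj(-1) + 2*(-2)*conj(1) + 2*(0)*conj(-1) + 4*(0)*conj(1) + 4*(0)*conj(-1)]
      = (1/16)[(2) + (2) + (0) + (-4) + (0) + (0) + (0)] = 0/16 = 0
  <chi_6*chi_1, chi_4> = (1/16)[1*(2)*conj(1) + 1*(2)*conj(1) + 2*(0)*conj(-1) + 2*(-2)*conj(1) + 2*(0)*conj(-1) + 4*(0)*conj(-1) + 4*(0)*conj(1)]
      = (1/16)[(2) + (2) + (0) + (-4) + (0) + (0) + (0)] = 0/16 = 0
  <chi_6*chi_1, chi_5> = (1/16)[1*(2)*conj(2) + 1*(2)*conj(-2) + 2*(0)*conj(sqrt(2)) + 2*(-2)*conj(0) + 2*(0)*conj(-sqrt(2)) + 4*(0)*conj(0) + 4*(0)*conj(0)]
      = (1/16)[(4) + (-4) + (0) + (0) + (0) + (0) + (0)] = 0/16 = 0
  <chi_6*chi_1, chi_6> = (1/16)[1*(2)*conj(2) + 1*(2)*conj(2) + 2*(0)*conj(0) + 2*(-2)*conj(-2) + 2*(0)*conj(0) + 4*(0)*conj(0) + 4*(0)*conj(0)]
      = (1/16)[(4) + (4) + (0) + (8) + (0) + (0) + (0)] = 16/16 = 1
  <chi_6*chi_1, chi_7> = (1/16)[1*(2)*conj(2) + 1*(2)*conj(-2) + 2*(0)*conj(-sqrt(2)) + 2*(-2)*conj(0) + 2*(0)*conj(sqrt(2)) + 4*(0)*conj(0) + 4*(0)*conj(0)]
      = (1/16)[(4) + (-4) + (0) + (0) + (0) + (0) + (0)] = 0/16 = 0
Hence the multiplicities are chi_6: 1. Dimension check: dim(chi_6)*dim(chi_1) = 2*1 = 2 and sum (mult * dim) = 1*2 = 2.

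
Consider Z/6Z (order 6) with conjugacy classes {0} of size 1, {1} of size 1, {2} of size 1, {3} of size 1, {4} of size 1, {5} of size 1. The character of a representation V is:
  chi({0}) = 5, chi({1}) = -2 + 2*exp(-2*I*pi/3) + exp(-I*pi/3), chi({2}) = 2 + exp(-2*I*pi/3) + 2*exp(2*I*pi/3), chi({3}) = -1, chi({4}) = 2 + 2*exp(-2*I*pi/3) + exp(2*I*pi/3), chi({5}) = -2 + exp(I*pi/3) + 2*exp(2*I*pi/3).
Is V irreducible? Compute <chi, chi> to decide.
Not irreducible (reducible): <chi, chi> = 9 > 1.

Solution. <chi, chi> = (1/|G|) sum_C |C| * |chi(C)|^2 = (1/6)[1*|5|^2 + 1*|-2 + 2*exp(-2*I*pi/3) + exp(-I*pi/3)|^2 + 1*|2 + exp(-2*I*pi/3) + 2*exp(2*I*pi/3)|^2 + 1*|-1|^2 + 1*|2 + 2*exp(-2*I*pi/3) + exp(2*I*pi/3)|^2 + 1*|-2 + exp(I*pi/3) + 2*exp(2*I*pi/3)|^2]
  = (1/6)[(25) + (13) + (1) + (1) + (1) + (13)] = 54/6 = 9.
(Exp terms are combined using exp(i*s)*conj(exp(i*t)) = exp(i*(s-t)), and sums of them are collapsed using the identity that for every m > 1 the m distinct m-th roots of unity sum to 0, e.g. 1 + exp(2*I*pi/3) + exp(-2*I*pi/3) = 0.)
A character is irreducible iff <chi, chi> = 1, so this representation is reducible.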